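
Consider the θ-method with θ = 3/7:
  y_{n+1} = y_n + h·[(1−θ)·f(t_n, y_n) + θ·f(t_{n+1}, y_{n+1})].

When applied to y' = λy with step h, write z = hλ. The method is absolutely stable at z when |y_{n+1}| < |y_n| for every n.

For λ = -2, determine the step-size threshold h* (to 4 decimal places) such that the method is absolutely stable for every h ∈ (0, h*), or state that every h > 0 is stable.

With y'=λy (z=hλ):
  y_{n+1} = y_n + z·[4/7·y_n + 3/7·y_{n+1}] ⇒ (1 − 3/7z)y_{n+1} = (1 + 4/7z)y_n
  R(z) = (1 + 4/7z)/(1 − 3/7z).

Need |R(x)|<1, x<0.
x=-0.37: |R|=0.6806
R=−1: 1+4/7x = −1+3/7x ⇒ -1/7x=2 ⇒ x=2/(-1/7)=-14.0000
Confirm numerically:
  x=-13.131: |R|=0.98127 <1
  x=-12.845: |R|=0.97463 <1
  x=-10.184: |R|=0.89838 <1
  x=-14.544: |R|=1.01074 >1
  x=-14.530: |R|=1.01048 >1
Interval (-14.0000, 0).

(-14.0000,0); λ=-2 ⇒ h* = (14)/2 = 7.0000.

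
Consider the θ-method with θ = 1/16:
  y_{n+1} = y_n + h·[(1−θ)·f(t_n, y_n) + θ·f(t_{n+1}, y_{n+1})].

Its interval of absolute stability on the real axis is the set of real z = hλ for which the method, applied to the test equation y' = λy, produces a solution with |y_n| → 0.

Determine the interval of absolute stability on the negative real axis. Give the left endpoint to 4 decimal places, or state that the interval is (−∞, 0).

z∈(-2.2857,0).

Test eqn y'=λy, z=hλ:
  y_{n+1} = y_n + z·[15/16·y_n + 1/16·y_{n+1}] ⇒ (1 − 1/16z)y_{n+1} = (1 + 15/16z)y_n
  so R(z) = (1 + 15/16z)/(1 − 1/16z).

Find x<0 with |R(x)|<1.
x=-0.38: |R|=0.6288
R=−1: 1+15/16x = −1+1/16x ⇒ -7/8x=2 ⇒ x=2/(-7/8)=-2.2857
Confirm numerically:
  x=-2.216: |R|=0.94642 <1
  x=-1.685: |R|=0.52446 <1
  x=-1.527: |R|=0.39396 <1
  x=-1.291: |R|=0.19461 <1
  x=-2.751: |R|=1.34739 >1
  x=-2.735: |R|=1.33574 >1
Stable set (-2.2857, 0).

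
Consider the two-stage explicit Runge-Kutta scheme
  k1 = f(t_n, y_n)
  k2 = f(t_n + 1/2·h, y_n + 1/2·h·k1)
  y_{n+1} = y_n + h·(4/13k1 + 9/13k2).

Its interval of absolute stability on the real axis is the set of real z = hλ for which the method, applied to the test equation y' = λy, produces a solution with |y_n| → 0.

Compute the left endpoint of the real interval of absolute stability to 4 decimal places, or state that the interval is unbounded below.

z* = -2.8889.

Set f=λy, z=hλ:
  k1=λy_n ⇒ h·k1=z·y_n;  k2=λ(1+1/2z)y_n ⇒ h·k2=z(1+1/2z)y_n
  y_{n+1}/y_n = 1 + 4/13z + 9/13z(1+1/2z) = 1 + z + 9/26z²
  Hence R(z) = 1 + z + 9/26z².

Boundary: |R(x)|=1, x<0.
x=-1.36: |R|=0.2802
R=1: x+9/26x²=0 ⇒ x=−26/9=-2.8889; min R=1−1/(4·9/26)=0.2778>−1
Confirm numerically:
  x=-1.965: |R|=0.37158 <1
  x=-1.869: |R|=0.34017 <1
  x=-1.582: |R|=0.28433 <1
  x=-1.482: |R|=0.27827 <1
  x=-3.206: |R|=1.35192 >1
  x=-3.180: |R|=1.32045 >1
  x=-2.947: |R|=1.05928 >1
So |R|<1 on (-2.8889, 0).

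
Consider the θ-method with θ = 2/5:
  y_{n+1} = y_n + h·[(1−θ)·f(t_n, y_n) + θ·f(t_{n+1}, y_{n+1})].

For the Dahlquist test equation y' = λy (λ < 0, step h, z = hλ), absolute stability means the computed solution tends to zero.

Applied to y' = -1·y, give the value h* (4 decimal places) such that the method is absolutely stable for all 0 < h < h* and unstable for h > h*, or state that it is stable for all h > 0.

On y'=λy, z=hλ:
  y_{n+1} = y_n + z·[3/5·y_n + 2/5·y_{n+1}] ⇒ (1 − 2/5z)y_{n+1} = (1 + 3/5z)y_n
  R(z) = (1 + 3/5z)/(1 − 2/5z).

Solve |R(x)|<1 on ℝ⁻.
x=-0.4: |R|=0.6552
R=−1: 1+3/5x = −1+2/5x ⇒ -1/5x=2 ⇒ x=2/(-1/5)=-10.0000
Confirm numerically:
  x=-9.041: |R|=0.95845 <1
  x=-7.047: |R|=0.84534 <1
  x=-7.031: |R|=0.84425 <1
  x=-6.603: |R|=0.81341 <1
  x=-10.530: |R|=1.02034 >1
  x=-10.311: |R|=1.01214 >1
  x=-10.244: |R|=1.00957 >1
Interval (-10.0000, 0).

(-10.0000,0); λ=-1 ⇒ h* = (10)/1 = 10.0000.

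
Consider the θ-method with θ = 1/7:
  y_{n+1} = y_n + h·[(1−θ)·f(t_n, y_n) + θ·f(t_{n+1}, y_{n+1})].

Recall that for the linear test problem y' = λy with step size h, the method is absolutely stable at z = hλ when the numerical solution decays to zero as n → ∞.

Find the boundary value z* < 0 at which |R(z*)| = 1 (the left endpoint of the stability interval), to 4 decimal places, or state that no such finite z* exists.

z* = -2.8000.

With y'=λy (z=hλ):
  y_{n+1} = y_n + z·[6/7·y_n + 1/7·y_{n+1}] ⇒ (1 − 1/7z)y_{n+1} = (1 + 6/7z)y_n
  so R(z) = (1 + 6/7z)/(1 − 1/7z).

Boundary: |R(x)|=1, x<0.
x=-1.58: |R|=0.2890
R=−1: 1+6/7x = −1+1/7x ⇒ -5/7x=2 ⇒ x=2/(-5/7)=-2.8000
Confirm numerically:
  x=-2.761: |R|=0.98002 <1
  x=-2.615: |R|=0.90380 <1
  x=-2.407: |R|=0.79111 <1
  x=-1.547: |R|=0.26699 <1
  x=-3.225: |R|=1.20782 >1
  x=-3.004: |R|=1.10196 >1
  x=-2.846: |R|=1.02336 >1
Stable set (-2.8000, 0).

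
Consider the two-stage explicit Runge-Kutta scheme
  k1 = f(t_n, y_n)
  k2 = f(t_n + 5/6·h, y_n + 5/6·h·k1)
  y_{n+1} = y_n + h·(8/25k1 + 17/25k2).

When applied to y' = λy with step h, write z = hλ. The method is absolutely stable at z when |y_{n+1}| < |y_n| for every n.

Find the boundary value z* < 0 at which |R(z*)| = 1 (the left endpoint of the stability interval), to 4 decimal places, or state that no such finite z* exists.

z* = -1.7647.

Test eqn y'=λy, z=hλ:
  k1=λy_n ⇒ h·k1=z·y_n;  k2=λ(1+5/6z)y_n ⇒ h·k2=z(1+5/6z)y_n
  y_{n+1}/y_n = 1 + 8/25z + 17/25z(1+5/6z) = 1 + z + 17/30z²
  R(z) = 1 + z + 17/30z².

Solve |R(x)|<1 on ℝ⁻.
x=-0.51: |R|=0.6374
R=1: x+17/30x²=0 ⇒ x=−30/17=-1.7647; min R=1−1/(4·17/30)=0.5588>−1
Confirm numerically:
  x=-1.373: |R|=0.69524 <1
  x=-1.071: |R|=0.57899 <1
  x=-0.952: |R|=0.56157 <1
  x=-2.242: |R|=1.60639 >1
  x=-2.040: |R|=1.31824 >1
Stable set (-1.7647, 0).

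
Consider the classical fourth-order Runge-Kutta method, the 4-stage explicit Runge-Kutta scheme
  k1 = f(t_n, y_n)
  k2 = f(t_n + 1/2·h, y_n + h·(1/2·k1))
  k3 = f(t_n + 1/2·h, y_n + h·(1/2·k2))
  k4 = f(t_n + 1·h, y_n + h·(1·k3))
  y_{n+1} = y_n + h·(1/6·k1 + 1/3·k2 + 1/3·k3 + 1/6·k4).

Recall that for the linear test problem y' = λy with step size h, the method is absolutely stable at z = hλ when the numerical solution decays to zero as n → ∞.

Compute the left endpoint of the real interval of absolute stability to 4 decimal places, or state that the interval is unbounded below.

Set f=λy, z=hλ:
  order 4, 4-stage ⇒ R(z)=1+z+z^2/2+z^3/6+z^4/24
  (e.g. R(-0.69)=0.50274, |R|=0.50274)

Boundary: |R(x)|=1, x<0.
x=-0.69: |R|=0.5027
|R(-2.99)|=1.3551 |R(-2.17)|=0.4053 |R(-1.98)|=0.3269
Bisect:
  x_lo=-3.6217 |R|=3.1880  x_hi=-0.2616 |R|=0.7698
  mid=-1.94165 |R|=0.31555 →hi
  mid=-2.78169 |R|=0.99458 →hi
  mid=-3.20171 |R|=1.83208 →lo
  mid=-2.99170 |R|=1.35848 →lo
  mid=-2.88669 |R|=1.16396 →lo
  mid=-2.83419 |R|=1.07626 →lo
  mid=-2.80794 |R|=1.03468 →lo
  mid=-2.79481 |R|=1.01445 →lo
  mid=-2.78825 |R|=1.00447 →lo
  mid=-2.78497 |R|=0.99951 →hi
  ...
  [-2.78538,-2.78518] ⇒ x*=-2.7853
Stable set (-2.7853, 0).

z* = -2.7853.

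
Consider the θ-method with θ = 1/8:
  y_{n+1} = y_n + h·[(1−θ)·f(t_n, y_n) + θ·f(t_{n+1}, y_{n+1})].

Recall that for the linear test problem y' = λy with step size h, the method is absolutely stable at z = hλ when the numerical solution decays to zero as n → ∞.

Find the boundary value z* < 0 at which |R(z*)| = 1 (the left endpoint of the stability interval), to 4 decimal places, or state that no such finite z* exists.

z* = -2.6667.

Test eqn y'=λy, z=hλ:
  y_{n+1} = y_n + z·[7/8·y_n + 1/8·y_{n+1}] ⇒ (1 − 1/8z)y_{n+1} = (1 + 7/8z)y_n
  R(z) = (1 + 7/8z)/(1 − 1/8z).

Need |R(x)|<1, x<0.
x=-0.99: |R|=0.1190
R=−1: 1+7/8x = −1+1/8x ⇒ -3/4x=2 ⇒ x=2/(-3/4)=-2.6667
Confirm numerically:
  x=-2.206: |R|=0.72918 <1
  x=-1.577: |R|=0.31732 <1
  x=-1.157: |R|=0.01081 <1
  x=-3.002: |R|=1.18288 >1
  x=-2.989: |R|=1.17599 >1
  x=-2.764: |R|=1.05425 >1
Interval (-2.6667, 0).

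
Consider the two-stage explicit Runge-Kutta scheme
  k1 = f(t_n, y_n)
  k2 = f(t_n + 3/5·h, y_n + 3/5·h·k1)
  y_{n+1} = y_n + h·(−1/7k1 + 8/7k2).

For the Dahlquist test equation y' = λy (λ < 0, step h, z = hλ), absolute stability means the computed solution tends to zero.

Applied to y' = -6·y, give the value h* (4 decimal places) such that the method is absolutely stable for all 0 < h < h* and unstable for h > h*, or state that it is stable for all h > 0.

(-1.4583,0); λ=-6 ⇒ h* = (35/24)/6 = 0.2431.

Set f=λy, z=hλ:
  k1=λy_n ⇒ h·k1=z·y_n;  k2=λ(1+3/5z)y_n ⇒ h·k2=z(1+3/5z)y_n
  y_{n+1}/y_n = 1 − 1/7z + 8/7z(1+3/5z) = 1 + z + 24/35z²
  ⇒ R(z) = 1 + z + 24/35z².

Need |R(x)|<1, x<0.
x=-0.31: |R|=0.7559
R=1: x+24/35x²=0 ⇒ x=−35/24=-1.4583; min R=1−1/(4·24/35)=0.6354>−1
Confirm numerically:
  x=-1.302: |R|=0.86043 <1
  x=-1.267: |R|=0.83377 <1
  x=-1.153: |R|=0.75859 <1
  x=-1.884: |R|=1.54991 >1
  x=-1.680: |R|=1.25536 >1
  x=-1.564: |R|=1.11332 >1
Stable set (-1.4583, 0).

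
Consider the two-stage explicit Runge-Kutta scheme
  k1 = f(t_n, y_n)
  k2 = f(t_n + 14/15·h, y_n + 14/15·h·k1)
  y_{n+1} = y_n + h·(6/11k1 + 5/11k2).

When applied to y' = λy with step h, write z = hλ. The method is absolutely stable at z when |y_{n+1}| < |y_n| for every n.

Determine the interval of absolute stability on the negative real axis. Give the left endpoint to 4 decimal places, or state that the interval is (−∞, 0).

With y'=λy (z=hλ):
  k1=λy_n ⇒ h·k1=z·y_n;  k2=λ(1+14/15z)y_n ⇒ h·k2=z(1+14/15z)y_n
  y_{n+1}/y_n = 1 + 6/11z + 5/11z(1+14/15z) = 1 + z + 14/33z²
  so R(z) = 1 + z + 14/33z².

Find x<0 with |R(x)|<1.
x=-0.62: |R|=0.5431
R=1: x+14/33x²=0 ⇒ x=−33/14=-2.3571; min R=1−1/(4·14/33)=0.4107>−1
Confirm numerically:
  x=-2.043: |R|=0.72772 <1
  x=-1.656: |R|=0.50742 <1
  x=-1.574: |R|=0.47705 <1
  x=-1.224: |R|=0.41159 <1
  x=-2.786: |R|=1.50688 >1
  x=-2.525: |R|=1.17981 >1
Interval (-2.3571, 0).

(-2.3571, 0).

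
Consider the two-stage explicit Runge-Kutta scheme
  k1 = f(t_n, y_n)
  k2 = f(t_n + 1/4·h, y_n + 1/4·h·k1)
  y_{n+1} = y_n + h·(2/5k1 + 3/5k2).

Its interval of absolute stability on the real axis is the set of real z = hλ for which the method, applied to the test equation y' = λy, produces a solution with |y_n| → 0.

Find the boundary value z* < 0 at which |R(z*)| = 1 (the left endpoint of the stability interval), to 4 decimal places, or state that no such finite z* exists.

With y'=λy (z=hλ):
  k1=λy_n ⇒ h·k1=z·y_n;  k2=λ(1+1/4z)y_n ⇒ h·k2=z(1+1/4z)y_n
  y_{n+1}/y_n = 1 + 2/5z + 3/5z(1+1/4z) = 1 + z + 3/20z²
  Hence R(z) = 1 + z + 3/20z².

Need |R(x)|<1, x<0.
x=-1.54: |R|=0.1843
R=1: x+3/20x²=0 ⇒ x=−20/3=-6.6667; min R=1−1/(4·3/20)=-0.6667>−1
Confirm numerically:
  x=-6.330: |R|=0.68034 <1
  x=-6.037: |R|=0.42981 <1
  x=-5.684: |R|=0.16218 <1
  x=-3.777: |R|=0.63714 <1
  x=-6.917: |R|=1.25973 >1
  x=-6.843: |R|=1.18100 >1
So |R|<1 on (-6.6667, 0).

left endpoint -6.6667.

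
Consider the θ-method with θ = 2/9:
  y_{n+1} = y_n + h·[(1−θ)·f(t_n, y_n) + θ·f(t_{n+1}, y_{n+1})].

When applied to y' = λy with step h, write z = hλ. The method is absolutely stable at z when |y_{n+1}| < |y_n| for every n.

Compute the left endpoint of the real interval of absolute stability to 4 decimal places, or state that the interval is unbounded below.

With y'=λy (z=hλ):
  y_{n+1} = y_n + z·[7/9·y_n + 2/9·y_{n+1}] ⇒ (1 − 2/9z)y_{n+1} = (1 + 7/9z)y_n
  Hence R(z) = (1 + 7/9z)/(1 − 2/9z).

Boundary: |R(x)|=1, x<0.
x=-1.06: |R|=0.1421
R=−1: 1+7/9x = −1+2/9x ⇒ -5/9x=2 ⇒ x=2/(-5/9)=-3.6000
Confirm numerically:
  x=-2.992: |R|=0.79712 <1
  x=-2.941: |R|=0.77859 <1
  x=-1.757: |R|=0.26362 <1
  x=-1.712: |R|=0.24018 <1
  x=-4.157: |R|=1.16085 >1
  x=-3.911: |R|=1.09244 >1
  x=-3.712: |R|=1.03410 >1
So |R|<1 on (-3.6000, 0).

z* = -3.6000.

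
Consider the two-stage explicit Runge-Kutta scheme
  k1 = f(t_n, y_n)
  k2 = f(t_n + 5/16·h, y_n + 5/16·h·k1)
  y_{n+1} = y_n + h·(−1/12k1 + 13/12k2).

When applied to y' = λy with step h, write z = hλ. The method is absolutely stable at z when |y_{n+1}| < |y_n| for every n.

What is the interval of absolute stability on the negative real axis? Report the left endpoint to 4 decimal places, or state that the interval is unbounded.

On y'=λy, z=hλ:
  k1=λy_n ⇒ h·k1=z·y_n;  k2=λ(1+5/16z)y_n ⇒ h·k2=z(1+5/16z)y_n
  y_{n+1}/y_n = 1 − 1/12z + 13/12z(1+5/16z) = 1 + z + 65/192z²
  ⇒ R(z) = 1 + z + 65/192z².

Need |R(x)|<1, x<0.
x=-1.6: |R|=0.2667
R=1: x+65/192x²=0 ⇒ x=−192/65=-2.9538; min R=1−1/(4·65/192)=0.2615>−1
Confirm numerically:
  x=-2.739: |R|=0.80078 <1
  x=-2.104: |R|=0.39466 <1
  x=-1.858: |R|=0.31070 <1
  x=-1.490: |R|=0.26160 <1
  x=-3.110: |R|=1.16441 >1
  x=-3.012: |R|=1.05930 >1
So |R|<1 on (-2.9538, 0).

z∈(-2.9538,0).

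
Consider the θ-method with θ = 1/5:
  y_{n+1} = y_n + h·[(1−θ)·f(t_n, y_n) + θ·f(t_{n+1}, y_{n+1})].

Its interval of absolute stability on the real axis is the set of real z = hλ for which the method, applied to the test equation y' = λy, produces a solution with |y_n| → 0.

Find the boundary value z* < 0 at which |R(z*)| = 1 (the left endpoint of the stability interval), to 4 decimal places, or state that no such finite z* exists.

Set f=λy, z=hλ:
  y_{n+1} = y_n + z·[4/5·y_n + 1/5·y_{n+1}] ⇒ (1 − 1/5z)y_{n+1} = (1 + 4/5z)y_n
  R(z) = (1 + 4/5z)/(1 − 1/5z).

Need |R(x)|<1, x<0.
x=-1.24: |R|=0.0064
R=−1: 1+4/5x = −1+1/5x ⇒ -3/5x=2 ⇒ x=2/(-3/5)=-3.3333
Confirm numerically:
  x=-2.424: |R|=0.63254 <1
  x=-2.141: |R|=0.49909 <1
  x=-1.732: |R|=0.28639 <1
  x=-3.761: |R|=1.14644 >1
  x=-3.489: |R|=1.05501 >1
Interval (-3.3333, 0).

z* = -3.3333.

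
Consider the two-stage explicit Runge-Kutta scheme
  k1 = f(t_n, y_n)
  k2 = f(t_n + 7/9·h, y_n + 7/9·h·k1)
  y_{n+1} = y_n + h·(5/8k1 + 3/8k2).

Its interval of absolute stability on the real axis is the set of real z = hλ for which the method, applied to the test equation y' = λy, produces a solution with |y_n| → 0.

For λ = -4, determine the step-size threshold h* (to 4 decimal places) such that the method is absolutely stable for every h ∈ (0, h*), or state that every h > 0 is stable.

Test eqn y'=λy, z=hλ:
  k1=λy_n ⇒ h·k1=z·y_n;  k2=λ(1+7/9z)y_n ⇒ h·k2=z(1+7/9z)y_n
  y_{n+1}/y_n = 1 + 5/8z + 3/8z(1+7/9z) = 1 + z + 7/24z²
  Hence R(z) = 1 + z + 7/24z².

Find x<0 with |R(x)|<1.
x=-1.49: |R|=0.1575
R=1: x+7/24x²=0 ⇒ x=−24/7=-3.4286; min R=1−1/(4·7/24)=0.1429>−1
Confirm numerically:
  x=-3.218: |R|=0.80236 <1
  x=-2.337: |R|=0.25596 <1
  x=-2.313: |R|=0.24741 <1
  x=-2.085: |R|=0.18294 <1
  x=-4.017: |R|=1.68942 >1
  x=-3.868: |R|=1.49575 >1
  x=-3.658: |R|=1.24478 >1
Interval (-3.4286, 0).

(-3.4286,0); λ=-4 ⇒ h* = (24/7)/4 = 0.8571.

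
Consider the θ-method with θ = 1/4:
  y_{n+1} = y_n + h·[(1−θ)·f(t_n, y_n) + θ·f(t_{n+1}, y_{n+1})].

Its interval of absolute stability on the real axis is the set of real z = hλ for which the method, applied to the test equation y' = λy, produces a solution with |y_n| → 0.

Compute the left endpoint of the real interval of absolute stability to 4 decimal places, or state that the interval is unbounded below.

On y'=λy, z=hλ:
  y_{n+1} = y_n + z·[3/4·y_n + 1/4·y_{n+1}] ⇒ (1 − 1/4z)y_{n+1} = (1 + 3/4z)y_n
  R(z) = (1 + 3/4z)/(1 − 1/4z).

Boundary: |R(x)|=1, x<0.
x=-0.95: |R|=0.2323
R=−1: 1+3/4x = −1+1/4x ⇒ -1/2x=2 ⇒ x=2/(-1/2)=-4.0000
Confirm numerically:
  x=-3.958: |R|=0.98944 <1
  x=-3.253: |R|=0.79402 <1
  x=-2.960: |R|=0.70115 <1
  x=-2.841: |R|=0.66116 <1
  x=-4.417: |R|=1.09909 >1
  x=-4.319: |R|=1.07669 >1
  x=-4.275: |R|=1.06647 >1
Interval (-4.0000, 0).

left endpoint -4.0000.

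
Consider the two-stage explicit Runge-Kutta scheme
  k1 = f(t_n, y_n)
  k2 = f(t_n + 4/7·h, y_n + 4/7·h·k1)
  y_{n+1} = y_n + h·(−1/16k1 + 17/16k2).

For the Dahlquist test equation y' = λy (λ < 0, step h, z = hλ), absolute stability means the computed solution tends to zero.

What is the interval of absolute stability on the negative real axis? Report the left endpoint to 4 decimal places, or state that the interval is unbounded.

Set f=λy, z=hλ:
  k1=λy_n ⇒ h·k1=z·y_n;  k2=λ(1+4/7z)y_n ⇒ h·k2=z(1+4/7z)y_n
  y_{n+1}/y_n = 1 − 1/16z + 17/16z(1+4/7z) = 1 + z + 17/28z²
  Hence R(z) = 1 + z + 17/28z².

Need |R(x)|<1, x<0.
x=-1.2: |R|=0.6743
R=1: x+17/28x²=0 ⇒ x=−28/17=-1.6471; min R=1−1/(4·17/28)=0.5882>−1
Confirm numerically:
  x=-1.610: |R|=0.96378 <1
  x=-1.165: |R|=0.65903 <1
  x=-0.997: |R|=0.60651 <1
  x=-0.710: |R|=0.59606 <1
  x=-2.208: |R|=1.75198 >1
  x=-2.082: |R|=1.54980 >1
Stable set (-1.6471, 0).

z∈(-1.6471,0).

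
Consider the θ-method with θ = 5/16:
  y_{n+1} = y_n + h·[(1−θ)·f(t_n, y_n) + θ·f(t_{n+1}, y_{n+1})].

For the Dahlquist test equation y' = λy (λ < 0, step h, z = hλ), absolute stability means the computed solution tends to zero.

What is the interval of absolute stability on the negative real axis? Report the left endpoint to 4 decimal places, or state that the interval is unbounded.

(-5.3333, 0).

Test eqn y'=λy, z=hλ:
  y_{n+1} = y_n + z·[11/16·y_n + 5/16·y_{n+1}] ⇒ (1 − 5/16z)y_{n+1} = (1 + 11/16z)y_n
  R(z) = (1 + 11/16z)/(1 − 5/16z).

Boundary: |R(x)|=1, x<0.
x=-1.09: |R|=0.1869
R=−1: 1+11/16x = −1+5/16x ⇒ -3/8x=2 ⇒ x=2/(-3/8)=-5.3333
Confirm numerically:
  x=-3.578: |R|=0.68923 <1
  x=-2.892: |R|=0.51911 <1
  x=-2.580: |R|=0.42837 <1
  x=-5.819: |R|=1.06462 >1
  x=-5.439: |R|=1.01468 >1
Interval (-5.3333, 0).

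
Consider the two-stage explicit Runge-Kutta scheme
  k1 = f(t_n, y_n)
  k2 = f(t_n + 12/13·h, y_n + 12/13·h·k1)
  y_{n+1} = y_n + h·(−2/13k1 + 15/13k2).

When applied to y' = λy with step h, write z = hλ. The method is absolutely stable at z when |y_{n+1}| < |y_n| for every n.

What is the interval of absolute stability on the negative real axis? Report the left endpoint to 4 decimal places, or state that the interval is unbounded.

Set f=λy, z=hλ:
  k1=λy_n ⇒ h·k1=z·y_n;  k2=λ(1+12/13z)y_n ⇒ h·k2=z(1+12/13z)y_n
  y_{n+1}/y_n = 1 − 2/13z + 15/13z(1+12/13z) = 1 + z + 180/169z²
  Hence R(z) = 1 + z + 180/169z².

Need |R(x)|<1, x<0.
x=-0.76: |R|=0.8552
R=1: x+180/169x²=0 ⇒ x=−169/180=-0.9389; min R=1−1/(4·180/169)=0.7653>−1
Confirm numerically:
  x=-0.634: |R|=0.79412 <1
  x=-0.535: |R|=0.76986 <1
  x=-0.419: |R|=0.76799 <1
  x=-1.436: |R|=1.76032 >1
  x=-1.413: |R|=1.71352 >1
So |R|<1 on (-0.9389, 0).

(-0.9389, 0).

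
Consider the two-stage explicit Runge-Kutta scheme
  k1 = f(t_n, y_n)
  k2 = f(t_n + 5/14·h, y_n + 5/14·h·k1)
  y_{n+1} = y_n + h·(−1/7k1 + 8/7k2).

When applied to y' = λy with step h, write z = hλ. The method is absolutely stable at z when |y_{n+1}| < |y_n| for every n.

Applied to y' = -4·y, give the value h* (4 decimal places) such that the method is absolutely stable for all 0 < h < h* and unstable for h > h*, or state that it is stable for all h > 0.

With y'=λy (z=hλ):
  k1=λy_n ⇒ h·k1=z·y_n;  k2=λ(1+5/14z)y_n ⇒ h·k2=z(1+5/14z)y_n
  y_{n+1}/y_n = 1 − 1/7z + 8/7z(1+5/14z) = 1 + z + 20/49z²
  R(z) = 1 + z + 20/49z².

Need |R(x)|<1, x<0.
x=-1.32: |R|=0.3912
R=1: x+20/49x²=0 ⇒ x=−49/20=-2.4500; min R=1−1/(4·20/49)=0.3875>−1
Confirm numerically:
  x=-2.277: |R|=0.83922 <1
  x=-2.086: |R|=0.69008 <1
  x=-1.025: |R|=0.40383 <1
  x=-2.653: |R|=1.21982 >1
  x=-2.498: |R|=1.04894 >1
So |R|<1 on (-2.4500, 0).

(-2.4500,0); λ=-4 ⇒ h* = (49/20)/4 = 0.6125.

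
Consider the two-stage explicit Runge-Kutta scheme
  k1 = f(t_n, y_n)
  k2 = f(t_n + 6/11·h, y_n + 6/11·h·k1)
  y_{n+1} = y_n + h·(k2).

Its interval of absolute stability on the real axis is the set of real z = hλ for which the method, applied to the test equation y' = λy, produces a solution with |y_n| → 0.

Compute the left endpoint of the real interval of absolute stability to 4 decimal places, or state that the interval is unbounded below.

left endpoint -1.8333.

Test eqn y'=λy, z=hλ:
  k1=λy_n ⇒ h·k1=z·y_n;  k2=λ(1+6/11z)y_n ⇒ h·k2=z(1+6/11z)y_n
  y_{n+1}/y_n = 1 + z(1+6/11z) = 1 + z + 6/11z²
  Hence R(z) = 1 + z + 6/11z².

Boundary: |R(x)|=1, x<0.
x=-0.92: |R|=0.5417
R=1: x+6/11x²=0 ⇒ x=−11/6=-1.8333; min R=1−1/(4·6/11)=0.5417>−1
Confirm numerically:
  x=-1.690: |R|=0.86787 <1
  x=-1.440: |R|=0.69105 <1
  x=-1.126: |R|=0.56557 <1
  x=-2.329: |R|=1.62968 >1
  x=-2.143: |R|=1.36197 >1
Stable set (-1.8333, 0).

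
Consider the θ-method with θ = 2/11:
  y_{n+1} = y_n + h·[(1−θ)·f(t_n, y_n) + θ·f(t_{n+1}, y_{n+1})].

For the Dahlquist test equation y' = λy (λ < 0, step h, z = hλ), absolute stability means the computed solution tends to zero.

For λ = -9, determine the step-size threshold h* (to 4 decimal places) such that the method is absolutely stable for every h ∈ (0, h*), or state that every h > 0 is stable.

(-3.1429,0); λ=-9 ⇒ h* = (22/7)/9 = 0.3492.

Test eqn y'=λy, z=hλ:
  y_{n+1} = y_n + z·[9/11·y_n + 2/11·y_{n+1}] ⇒ (1 − 2/11z)y_{n+1} = (1 + 9/11z)y_n
  R(z) = (1 + 9/11z)/(1 − 2/11z).

Need |R(x)|<1, x<0.
x=-0.65: |R|=0.4187
R=−1: 1+9/11x = −1+2/11x ⇒ -7/11x=2 ⇒ x=2/(-7/11)=-3.1429
Confirm numerically:
  x=-3.123: |R|=0.99194 <1
  x=-2.445: |R|=0.69257 <1
  x=-1.548: |R|=0.20800 <1
  x=-3.526: |R|=1.14857 >1
  x=-3.387: |R|=1.09615 >1
  x=-3.203: |R|=1.02419 >1
Stable set (-3.1429, 0).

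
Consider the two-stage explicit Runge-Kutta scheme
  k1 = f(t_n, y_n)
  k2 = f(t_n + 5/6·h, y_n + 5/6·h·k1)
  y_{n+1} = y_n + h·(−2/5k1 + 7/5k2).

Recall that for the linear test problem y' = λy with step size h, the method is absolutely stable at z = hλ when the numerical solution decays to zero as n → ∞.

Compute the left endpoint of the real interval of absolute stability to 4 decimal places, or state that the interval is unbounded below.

z* = -0.8571.

Set f=λy, z=hλ:
  k1=λy_n ⇒ h·k1=z·y_n;  k2=λ(1+5/6z)y_n ⇒ h·k2=z(1+5/6z)y_n
  y_{n+1}/y_n = 1 − 2/5z + 7/5z(1+5/6z) = 1 + z + 7/6z²
  Hence R(z) = 1 + z + 7/6z².

Solve |R(x)|<1 on ℝ⁻.
x=-1.74: |R|=2.7922
R=1: x+7/6x²=0 ⇒ x=−6/7=-0.8571; min R=1−1/(4·7/6)=0.7857>−1
Confirm numerically:
  x=-0.601: |R|=0.82040 <1
  x=-0.393: |R|=0.78719 <1
  x=-0.369: |R|=0.78985 <1
  x=-1.442: |R|=1.98392 >1
  x=-1.380: |R|=1.84180 >1
  x=-1.350: |R|=1.77625 >1
So |R|<1 on (-0.8571, 0).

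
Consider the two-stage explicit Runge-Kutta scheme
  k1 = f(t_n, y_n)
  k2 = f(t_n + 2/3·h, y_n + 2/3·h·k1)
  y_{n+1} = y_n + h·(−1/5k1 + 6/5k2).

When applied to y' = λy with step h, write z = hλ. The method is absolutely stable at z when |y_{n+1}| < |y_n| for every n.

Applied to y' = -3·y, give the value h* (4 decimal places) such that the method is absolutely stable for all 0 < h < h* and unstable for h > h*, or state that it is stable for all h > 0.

With y'=λy (z=hλ):
  k1=λy_n ⇒ h·k1=z·y_n;  k2=λ(1+2/3z)y_n ⇒ h·k2=z(1+2/3z)y_n
  y_{n+1}/y_n = 1 − 1/5z + 6/5z(1+2/3z) = 1 + z + 4/5z²
  ⇒ R(z) = 1 + z + 4/5z².

Solve |R(x)|<1 on ℝ⁻.
x=-1.06: |R|=0.8389
R=1: x+4/5x²=0 ⇒ x=−5/4=-1.2500; min R=1−1/(4·4/5)=0.6875>−1
Confirm numerically:
  x=-1.223: |R|=0.97358 <1
  x=-0.889: |R|=0.74326 <1
  x=-0.758: |R|=0.70165 <1
  x=-0.716: |R|=0.69412 <1
  x=-1.610: |R|=1.46368 >1
  x=-1.495: |R|=1.29302 >1
Interval (-1.2500, 0).

(-1.2500,0); λ=-3 ⇒ h* = (5/4)/3 = 0.4167.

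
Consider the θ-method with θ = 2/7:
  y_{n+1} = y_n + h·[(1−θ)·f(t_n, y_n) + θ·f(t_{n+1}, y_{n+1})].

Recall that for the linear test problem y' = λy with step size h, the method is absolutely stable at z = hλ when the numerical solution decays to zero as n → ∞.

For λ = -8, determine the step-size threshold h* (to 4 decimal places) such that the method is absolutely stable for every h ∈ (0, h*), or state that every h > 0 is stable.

(-4.6667,0); λ=-8 ⇒ h* = (14/3)/8 = 0.5833.

Test eqn y'=λy, z=hλ:
  y_{n+1} = y_n + z·[5/7·y_n + 2/7·y_{n+1}] ⇒ (1 − 2/7z)y_{n+1} = (1 + 5/7z)y_n
  ⇒ R(z) = (1 + 5/7z)/(1 − 2/7z).

Need |R(x)|<1, x<0.
x=-0.92: |R|=0.2715
R=−1: 1+5/7x = −1+2/7x ⇒ -3/7x=2 ⇒ x=2/(-3/7)=-4.6667
Confirm numerically:
  x=-4.306: |R|=0.93069 <1
  x=-3.000: |R|=0.61538 <1
  x=-2.906: |R|=0.58773 <1
  x=-2.527: |R|=0.46748 <1
  x=-5.190: |R|=1.09033 >1
  x=-5.133: |R|=1.08103 >1
  x=-4.955: |R|=1.05115 >1
Stable set (-4.6667, 0).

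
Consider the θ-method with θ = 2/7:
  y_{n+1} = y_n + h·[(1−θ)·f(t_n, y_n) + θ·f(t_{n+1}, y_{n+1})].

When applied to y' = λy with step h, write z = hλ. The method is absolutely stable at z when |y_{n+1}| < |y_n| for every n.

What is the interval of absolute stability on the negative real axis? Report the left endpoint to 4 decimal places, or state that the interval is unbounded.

With y'=λy (z=hλ):
  y_{n+1} = y_n + z·[5/7·y_n + 2/7·y_{n+1}] ⇒ (1 − 2/7z)y_{n+1} = (1 + 5/7z)y_n
  Hence R(z) = (1 + 5/7z)/(1 − 2/7z).

Find x<0 with |R(x)|<1.
x=-0.36: |R|=0.6736
R=−1: 1+5/7x = −1+2/7x ⇒ -3/7x=2 ⇒ x=2/(-3/7)=-4.6667
Confirm numerically:
  x=-4.260: |R|=0.92139 <1
  x=-3.255: |R|=0.68653 <1
  x=-2.672: |R|=0.51523 <1
  x=-5.036: |R|=1.06490 >1
  x=-4.766: |R|=1.01803 >1
  x=-4.751: |R|=1.01533 >1
So |R|<1 on (-4.6667, 0).

(-4.6667, 0).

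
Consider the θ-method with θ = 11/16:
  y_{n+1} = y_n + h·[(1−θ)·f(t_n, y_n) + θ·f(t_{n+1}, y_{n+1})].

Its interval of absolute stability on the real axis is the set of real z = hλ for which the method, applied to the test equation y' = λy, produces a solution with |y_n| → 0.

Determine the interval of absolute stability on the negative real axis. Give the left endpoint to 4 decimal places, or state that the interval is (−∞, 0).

interval (−∞, 0).

On y'=λy, z=hλ:
  y_{n+1} = y_n + z·[5/16·y_n + 11/16·y_{n+1}] ⇒ (1 − 11/16z)y_{n+1} = (1 + 5/16z)y_n
  ⇒ R(z) = (1 + 5/16z)/(1 − 11/16z).

Need |R(x)|<1, x<0.
x=-1.1: |R|=0.3737
x=-2: |R|=0.1579
x=-10: |R|=0.2698
x=-100: |R|=0.4337
θ=11/16≥1/2 ⇒ |1+5/16x|<|1−11/16x| ∀x<0 ⇒ unbounded interval.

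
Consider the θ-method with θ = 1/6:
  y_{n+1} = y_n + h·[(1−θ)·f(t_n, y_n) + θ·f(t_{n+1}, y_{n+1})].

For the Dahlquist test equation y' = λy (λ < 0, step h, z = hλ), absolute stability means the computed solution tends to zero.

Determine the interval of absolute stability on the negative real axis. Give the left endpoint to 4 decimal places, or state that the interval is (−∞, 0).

z∈(-3.0000,0).

Set f=λy, z=hλ:
  y_{n+1} = y_n + z·[5/6·y_n + 1/6·y_{n+1}] ⇒ (1 − 1/6z)y_{n+1} = (1 + 5/6z)y_n
  Hence R(z) = (1 + 5/6z)/(1 − 1/6z).

Find x<0 with |R(x)|<1.
x=-0.89: |R|=0.2250
R=−1: 1+5/6x = −1+1/6x ⇒ -2/3x=2 ⇒ x=2/(-2/3)=-3.0000
Confirm numerically:
  x=-2.605: |R|=0.81639 <1
  x=-2.358: |R|=0.69275 <1
  x=-1.734: |R|=0.34523 <1
  x=-1.524: |R|=0.21531 <1
  x=-3.292: |R|=1.12570 >1
  x=-3.047: |R|=1.02078 >1
So |R|<1 on (-3.0000, 0).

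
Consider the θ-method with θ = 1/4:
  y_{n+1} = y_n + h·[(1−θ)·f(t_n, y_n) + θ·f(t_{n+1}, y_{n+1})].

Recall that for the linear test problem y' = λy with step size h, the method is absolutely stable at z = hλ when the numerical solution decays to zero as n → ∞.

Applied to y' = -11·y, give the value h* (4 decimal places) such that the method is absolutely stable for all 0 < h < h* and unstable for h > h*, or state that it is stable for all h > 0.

Set f=λy, z=hλ:
  y_{n+1} = y_n + z·[3/4·y_n + 1/4·y_{n+1}] ⇒ (1 − 1/4z)y_{n+1} = (1 + 3/4z)y_n
  so R(z) = (1 + 3/4z)/(1 − 1/4z).

Boundary: |R(x)|=1, x<0.
x=-1.03: |R|=0.1809
R=−1: 1+3/4x = −1+1/4x ⇒ -1/2x=2 ⇒ x=2/(-1/2)=-4.0000
Confirm numerically:
  x=-3.083: |R|=0.74107 <1
  x=-2.928: |R|=0.69053 <1
  x=-1.745: |R|=0.21497 <1
  x=-1.655: |R|=0.17065 <1
  x=-4.457: |R|=1.10808 >1
  x=-4.257: |R|=1.06225 >1
Interval (-4.0000, 0).

(-4.0000,0); λ=-11 ⇒ h* = (4)/11 = 0.3636.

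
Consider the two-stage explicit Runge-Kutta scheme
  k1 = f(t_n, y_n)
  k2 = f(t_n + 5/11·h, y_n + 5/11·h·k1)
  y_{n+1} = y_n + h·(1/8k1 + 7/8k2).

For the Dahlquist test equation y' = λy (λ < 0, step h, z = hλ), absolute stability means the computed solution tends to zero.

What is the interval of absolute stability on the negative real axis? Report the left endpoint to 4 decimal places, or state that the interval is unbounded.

Set f=λy, z=hλ:
  k1=λy_n ⇒ h·k1=z·y_n;  k2=λ(1+5/11z)y_n ⇒ h·k2=z(1+5/11z)y_n
  y_{n+1}/y_n = 1 + 1/8z + 7/8z(1+5/11z) = 1 + z + 35/88z²
  ⇒ R(z) = 1 + z + 35/88z².

Need |R(x)|<1, x<0.
x=-1.55: |R|=0.4055
R=1: x+35/88x²=0 ⇒ x=−88/35=-2.5143; min R=1−1/(4·35/88)=0.3714>−1
Confirm numerically:
  x=-2.075: |R|=0.63746 <1
  x=-1.596: |R|=0.41710 <1
  x=-1.461: |R|=0.38796 <1
  x=-2.708: |R|=1.20864 >1
  x=-2.598: |R|=1.08650 >1
  x=-2.582: |R|=1.06954 >1
Interval (-2.5143, 0).

z∈(-2.5143,0).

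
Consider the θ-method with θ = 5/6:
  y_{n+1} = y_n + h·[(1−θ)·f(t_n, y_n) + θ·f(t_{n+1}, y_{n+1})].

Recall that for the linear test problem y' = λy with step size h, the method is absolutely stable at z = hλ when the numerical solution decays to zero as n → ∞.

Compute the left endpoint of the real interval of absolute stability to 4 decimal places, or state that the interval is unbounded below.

On y'=λy, z=hλ:
  y_{n+1} = y_n + z·[1/6·y_n + 5/6·y_{n+1}] ⇒ (1 − 5/6z)y_{n+1} = (1 + 1/6z)y_n
  Hence R(z) = (1 + 1/6z)/(1 − 5/6z).

Find x<0 with |R(x)|<1.
x=-0.8: |R|=0.5200
x=-2: |R|=0.2500
x=-10: |R|=0.0714
x=-100: |R|=0.1858
θ=5/6≥1/2 ⇒ |1+1/6x|<|1−5/6x| ∀x<0 ⇒ interval (−∞,0).

unbounded; (−∞, 0).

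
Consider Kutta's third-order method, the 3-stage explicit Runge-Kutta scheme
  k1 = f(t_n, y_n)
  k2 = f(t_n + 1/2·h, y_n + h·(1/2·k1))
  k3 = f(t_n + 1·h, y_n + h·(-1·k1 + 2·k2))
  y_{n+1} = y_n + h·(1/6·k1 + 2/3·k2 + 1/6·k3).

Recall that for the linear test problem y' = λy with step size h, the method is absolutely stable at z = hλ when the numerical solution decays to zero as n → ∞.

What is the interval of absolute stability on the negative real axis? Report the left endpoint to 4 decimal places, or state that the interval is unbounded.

Test eqn y'=λy, z=hλ:
  order 3, 3-stage ⇒ R(z)=1+z+z^2/2+z^3/6
  (e.g. R(-0.44)=0.64260, |R|=0.64260)

Solve |R(x)|<1 on ℝ⁻.
x=-0.44: |R|=0.6426
|R(-2.57)|=1.0966 |R(-1.1)|=0.2832 |R(-1.07)|=0.2983
Bisect:
  x_lo=-3.3502 |R|=3.0054  x_hi=-0.0954 |R|=0.9090
  mid=-1.72284 |R|=0.09103 →hi
  mid=-2.53653 |R|=1.03954 →lo
  mid=-2.12968 |R|=0.47179 →hi
  mid=-2.33311 |R|=0.72808 →hi
  mid=-2.43482 |R|=0.87639 →hi
  mid=-2.48567 |R|=0.95604 →hi
  mid=-2.51110 |R|=0.99730 →hi
  mid=-2.52382 |R|=1.01829 →lo
  ...
  [-2.51289,-2.51269] ⇒ x*=-2.5127
Stable set (-2.5127, 0).

(-2.5127, 0).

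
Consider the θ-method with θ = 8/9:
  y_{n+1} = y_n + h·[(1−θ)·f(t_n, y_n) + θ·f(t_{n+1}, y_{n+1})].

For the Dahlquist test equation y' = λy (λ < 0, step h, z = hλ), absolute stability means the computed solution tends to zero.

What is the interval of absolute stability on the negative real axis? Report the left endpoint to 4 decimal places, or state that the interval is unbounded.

unbounded; (−∞, 0).

With y'=λy (z=hλ):
  y_{n+1} = y_n + z·[1/9·y_n + 8/9·y_{n+1}] ⇒ (1 − 8/9z)y_{n+1} = (1 + 1/9z)y_n
  Hence R(z) = (1 + 1/9z)/(1 − 8/9z).

Find x<0 with |R(x)|<1.
x=-0.91: |R|=0.4969
x=-2: |R|=0.2800
x=-10: |R|=0.0112
x=-100: |R|=0.1125
θ=8/9≥1/2 ⇒ |1+1/9x|<|1−8/9x| ∀x<0 ⇒ stable on all of ℝ⁻.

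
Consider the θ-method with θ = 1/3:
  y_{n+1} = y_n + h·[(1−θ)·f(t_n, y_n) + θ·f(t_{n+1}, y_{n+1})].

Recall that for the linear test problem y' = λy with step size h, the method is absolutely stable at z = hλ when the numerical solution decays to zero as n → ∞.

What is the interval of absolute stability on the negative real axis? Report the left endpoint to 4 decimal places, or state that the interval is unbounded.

(-6.0000, 0).

On y'=λy, z=hλ:
  y_{n+1} = y_n + z·[2/3·y_n + 1/3·y_{n+1}] ⇒ (1 − 1/3z)y_{n+1} = (1 + 2/3z)y_n
  Hence R(z) = (1 + 2/3z)/(1 − 1/3z).

Find x<0 with |R(x)|<1.
x=-1.69: |R|=0.0810
R=−1: 1+2/3x = −1+1/3x ⇒ -1/3x=2 ⇒ x=2/(-1/3)=-6.0000
Confirm numerically:
  x=-5.550: |R|=0.94737 <1
  x=-5.075: |R|=0.88545 <1
  x=-2.778: |R|=0.44237 <1
  x=-6.483: |R|=1.05093 >1
  x=-6.249: |R|=1.02692 >1
Stable set (-6.0000, 0).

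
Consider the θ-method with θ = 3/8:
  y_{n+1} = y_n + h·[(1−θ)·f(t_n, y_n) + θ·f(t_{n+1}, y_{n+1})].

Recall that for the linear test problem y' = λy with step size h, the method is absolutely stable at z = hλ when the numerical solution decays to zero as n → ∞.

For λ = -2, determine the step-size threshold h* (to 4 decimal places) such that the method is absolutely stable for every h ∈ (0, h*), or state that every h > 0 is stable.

Set f=λy, z=hλ:
  y_{n+1} = y_n + z·[5/8·y_n + 3/8·y_{n+1}] ⇒ (1 − 3/8z)y_{n+1} = (1 + 5/8z)y_n
  Hence R(z) = (1 + 5/8z)/(1 − 3/8z).

Boundary: |R(x)|=1, x<0.
x=-0.45: |R|=0.6150
R=−1: 1+5/8x = −1+3/8x ⇒ -1/4x=2 ⇒ x=2/(-1/4)=-8.0000
Confirm numerically:
  x=-7.463: |R|=0.96466 <1
  x=-6.271: |R|=0.87103 <1
  x=-5.368: |R|=0.78161 <1
  x=-3.558: |R|=0.52426 <1
  x=-8.196: |R|=1.01203 >1
  x=-8.135: |R|=1.00833 >1
Interval (-8.0000, 0).

(-8.0000,0); λ=-2 ⇒ h* = (8)/2 = 4.0000.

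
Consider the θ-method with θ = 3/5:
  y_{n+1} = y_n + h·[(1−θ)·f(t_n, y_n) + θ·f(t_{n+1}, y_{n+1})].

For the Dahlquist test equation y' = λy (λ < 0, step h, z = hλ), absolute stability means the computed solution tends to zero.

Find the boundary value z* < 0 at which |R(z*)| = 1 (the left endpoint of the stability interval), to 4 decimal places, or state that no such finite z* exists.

(−∞, 0) — no finite endpoint.

With y'=λy (z=hλ):
  y_{n+1} = y_n + z·[2/5·y_n + 3/5·y_{n+1}] ⇒ (1 − 3/5z)y_{n+1} = (1 + 2/5z)y_n
  Hence R(z) = (1 + 2/5z)/(1 − 3/5z).

Solve |R(x)|<1 on ℝ⁻.
x=-0.52: |R|=0.6037
x=-2: |R|=0.0909
x=-10: |R|=0.4286
x=-100: |R|=0.6393
θ=3/5≥1/2 ⇒ |1+2/5x|<|1−3/5x| ∀x<0 ⇒ interval (−∞,0).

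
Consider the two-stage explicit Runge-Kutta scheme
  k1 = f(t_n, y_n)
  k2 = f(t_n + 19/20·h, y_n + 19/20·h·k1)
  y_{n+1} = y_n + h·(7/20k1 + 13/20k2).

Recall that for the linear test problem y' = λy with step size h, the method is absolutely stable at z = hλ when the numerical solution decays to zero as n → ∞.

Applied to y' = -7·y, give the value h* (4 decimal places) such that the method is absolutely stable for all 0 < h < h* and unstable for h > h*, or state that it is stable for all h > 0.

Set f=λy, z=hλ:
  k1=λy_n ⇒ h·k1=z·y_n;  k2=λ(1+19/20z)y_n ⇒ h·k2=z(1+19/20z)y_n
  y_{n+1}/y_n = 1 + 7/20z + 13/20z(1+19/20z) = 1 + z + 247/400z²
  Hence R(z) = 1 + z + 247/400z².

Solve |R(x)|<1 on ℝ⁻.
x=-0.54: |R|=0.6401
R=1: x+247/400x²=0 ⇒ x=−400/247=-1.6194; min R=1−1/(4·247/400)=0.5951>−1
Confirm numerically:
  x=-1.550: |R|=0.93354 <1
  x=-0.981: |R|=0.61326 <1
  x=-0.877: |R|=0.59794 <1
  x=-1.780: |R|=1.17649 >1
  x=-1.728: |R|=1.11585 >1
So |R|<1 on (-1.6194, 0).

(-1.6194,0); λ=-7 ⇒ h* = (400/247)/7 = 0.2313.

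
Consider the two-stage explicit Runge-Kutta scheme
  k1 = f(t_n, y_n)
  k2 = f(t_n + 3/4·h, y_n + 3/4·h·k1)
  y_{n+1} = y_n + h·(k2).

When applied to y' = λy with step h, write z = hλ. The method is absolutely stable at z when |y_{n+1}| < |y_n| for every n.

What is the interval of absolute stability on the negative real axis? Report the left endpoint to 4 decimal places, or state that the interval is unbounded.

(-1.3333, 0).

Set f=λy, z=hλ:
  k1=λy_n ⇒ h·k1=z·y_n;  k2=λ(1+3/4z)y_n ⇒ h·k2=z(1+3/4z)y_n
  y_{n+1}/y_n = 1 + z(1+3/4z) = 1 + z + 3/4z²
  ⇒ R(z) = 1 + z + 3/4z².

Solve |R(x)|<1 on ℝ⁻.
x=-0.43: |R|=0.7087
R=1: x+3/4x²=0 ⇒ x=−4/3=-1.3333; min R=1−1/(4·3/4)=0.6667>−1
Confirm numerically:
  x=-1.058: |R|=0.78152 <1
  x=-0.698: |R|=0.66740 <1
  x=-0.536: |R|=0.67947 <1
  x=-1.504: |R|=1.19251 >1
  x=-1.420: |R|=1.09230 >1
So |R|<1 on (-1.3333, 0).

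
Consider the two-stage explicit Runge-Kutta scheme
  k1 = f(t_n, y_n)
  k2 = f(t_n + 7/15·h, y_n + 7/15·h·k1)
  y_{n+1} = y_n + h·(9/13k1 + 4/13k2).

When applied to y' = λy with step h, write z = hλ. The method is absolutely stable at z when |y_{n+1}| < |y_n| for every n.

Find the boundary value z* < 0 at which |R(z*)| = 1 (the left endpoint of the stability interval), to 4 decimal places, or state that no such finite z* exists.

With y'=λy (z=hλ):
  k1=λy_n ⇒ h·k1=z·y_n;  k2=λ(1+7/15z)y_n ⇒ h·k2=z(1+7/15z)y_n
  y_{n+1}/y_n = 1 + 9/13z + 4/13z(1+7/15z) = 1 + z + 28/195z²
  so R(z) = 1 + z + 28/195z².

Solve |R(x)|<1 on ℝ⁻.
x=-0.45: |R|=0.5791
R=1: x+28/195x²=0 ⇒ x=−195/28=-6.9643; min R=1−1/(4·28/195)=-0.7411>−1
Confirm numerically:
  x=-4.945: |R|=0.43380 <1
  x=-4.855: |R|=0.47044 <1
  x=-4.769: |R|=0.50329 <1
  x=-7.350: |R|=1.40708 >1
  x=-7.326: |R|=1.38050 >1
  x=-7.283: |R|=1.33330 >1
Interval (-6.9643, 0).

left endpoint -6.9643.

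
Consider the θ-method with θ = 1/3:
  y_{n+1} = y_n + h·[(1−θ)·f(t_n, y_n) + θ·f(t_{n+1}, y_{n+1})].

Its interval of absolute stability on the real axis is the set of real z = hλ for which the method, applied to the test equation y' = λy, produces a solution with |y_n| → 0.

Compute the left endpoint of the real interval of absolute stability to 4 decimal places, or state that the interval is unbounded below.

Set f=λy, z=hλ:
  y_{n+1} = y_n + z·[2/3·y_n + 1/3·y_{n+1}] ⇒ (1 − 1/3z)y_{n+1} = (1 + 2/3z)y_n
  Hence R(z) = (1 + 2/3z)/(1 − 1/3z).

Find x<0 with |R(x)|<1.
x=-1.53: |R|=0.0132
R=−1: 1+2/3x = −1+1/3x ⇒ -1/3x=2 ⇒ x=2/(-1/3)=-6.0000
Confirm numerically:
  x=-5.888: |R|=0.98740 <1
  x=-5.516: |R|=0.94317 <1
  x=-4.833: |R|=0.85101 <1
  x=-3.082: |R|=0.52022 <1
  x=-6.389: |R|=1.04143 >1
  x=-6.138: |R|=1.01510 >1
  x=-6.026: |R|=1.00288 >1
Interval (-6.0000, 0).

left endpoint -6.0000.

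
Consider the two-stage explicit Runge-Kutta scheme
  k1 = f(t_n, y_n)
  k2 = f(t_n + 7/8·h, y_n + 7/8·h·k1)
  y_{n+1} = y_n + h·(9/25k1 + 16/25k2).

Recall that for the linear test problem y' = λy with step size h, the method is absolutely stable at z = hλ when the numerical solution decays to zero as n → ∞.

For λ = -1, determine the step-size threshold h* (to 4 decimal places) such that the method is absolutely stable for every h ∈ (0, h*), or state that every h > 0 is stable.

(-1.7857,0); λ=-1 ⇒ h* = (25/14)/1 = 1.7857.

Set f=λy, z=hλ:
  k1=λy_n ⇒ h·k1=z·y_n;  k2=λ(1+7/8z)y_n ⇒ h·k2=z(1+7/8z)y_n
  y_{n+1}/y_n = 1 + 9/25z + 16/25z(1+7/8z) = 1 + z + 14/25z²
  ⇒ R(z) = 1 + z + 14/25z².

Boundary: |R(x)|=1, x<0.
x=-1.77: |R|=0.9844
R=1: x+14/25x²=0 ⇒ x=−25/14=-1.7857; min R=1−1/(4·14/25)=0.5536>−1
Confirm numerically:
  x=-1.597: |R|=0.83123 <1
  x=-1.472: |R|=0.74140 <1
  x=-1.093: |R|=0.57600 <1
  x=-1.999: |R|=1.23876 >1
  x=-1.871: |R|=1.08936 >1
Stable set (-1.7857, 0).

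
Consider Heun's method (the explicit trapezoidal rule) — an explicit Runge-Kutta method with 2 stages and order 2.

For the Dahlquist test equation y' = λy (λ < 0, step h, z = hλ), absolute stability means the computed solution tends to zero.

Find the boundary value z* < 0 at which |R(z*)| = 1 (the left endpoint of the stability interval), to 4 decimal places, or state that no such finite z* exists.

On y'=λy, z=hλ:
  order 2, 2-stage ⇒ R(z)=1+z+z^2/2
  (e.g. R(-1.49)=0.62005, |R|=0.62005)

Solve |R(x)|<1 on ℝ⁻.
x=-1.49: |R|=0.6200
|R(-2.34)|=1.3978 |R(-1.71)|=0.7520 |R(-1.69)|=0.7380
Bisect:
  x_lo=-2.7752 |R|=2.0757  x_hi=-0.0612 |R|=0.9407
  mid=-1.41818 |R|=0.58744 →hi
  mid=-2.09669 |R|=1.10136 →lo
  mid=-1.75744 |R|=0.78685 →hi
  mid=-1.92706 |R|=0.92972 →hi
  mid=-2.01187 |R|=1.01195 →lo
  mid=-1.96947 |R|=0.96993 →hi
  mid=-1.99067 |R|=0.99071 →hi
  ...
  [-2.00011,-1.99995] ⇒ x*=-2.0000
So |R|<1 on (-2.0000, 0).

z* = -2.0000.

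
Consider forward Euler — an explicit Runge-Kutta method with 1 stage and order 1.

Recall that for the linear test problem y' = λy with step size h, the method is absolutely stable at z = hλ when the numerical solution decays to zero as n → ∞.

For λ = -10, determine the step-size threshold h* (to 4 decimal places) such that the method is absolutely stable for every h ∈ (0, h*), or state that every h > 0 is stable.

(-2.0000,0); λ=-10 ⇒ h* = 0.2000.

On y'=λy, z=hλ:
  order 1, 1-stage ⇒ R(z)=1+z
  (e.g. R(-0.53)=0.47000, |R|=0.47000)

Need |R(x)|<1, x<0.
x=-0.53: |R|=0.4700
|R(-2.31)|=1.3100 |R(-1.9)|=0.9000 |R(-1.16)|=0.1600
Bisect:
  x_lo=-2.6934 |R|=1.6934  x_hi=-0.3169 |R|=0.6831
  mid=-1.50515 |R|=0.50515 →hi
  mid=-2.09929 |R|=1.09929 →lo
  mid=-1.80222 |R|=0.80222 →hi
  mid=-1.95075 |R|=0.95075 →hi
  mid=-2.02502 |R|=1.02502 →lo
  mid=-1.98789 |R|=0.98789 →hi
  mid=-2.00645 |R|=1.00645 →lo
  mid=-1.99717 |R|=0.99717 →hi
  mid=-2.00181 |R|=1.00181 →lo
  mid=-1.99949 |R|=0.99949 →hi
  ...
  [-2.00007,-1.99993] ⇒ x*=-2.0000
Stable set (-2.0000, 0).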